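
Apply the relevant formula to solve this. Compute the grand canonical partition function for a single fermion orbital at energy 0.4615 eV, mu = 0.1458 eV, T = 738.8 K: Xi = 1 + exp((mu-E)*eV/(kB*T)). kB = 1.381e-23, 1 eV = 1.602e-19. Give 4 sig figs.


Step 1: (mu - E) = 0.1458 - 0.4615 = -0.3157 eV
Step 2: x = (mu-E)*eV/(kB*T) = -0.3157*1.602e-19/(1.381e-23*738.8) = -4.957
Step 3: exp(x) = 0.007034
Step 4: Xi = 1 + 0.007034 = 1.007

1.007


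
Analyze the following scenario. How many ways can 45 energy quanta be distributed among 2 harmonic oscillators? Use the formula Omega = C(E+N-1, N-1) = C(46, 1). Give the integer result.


Step 1: Use binomial coefficient C(46, 1)
Step 2: Numerator = 46! / 45!
Step 3: Denominator = 1!
Step 4: Omega = 46

46


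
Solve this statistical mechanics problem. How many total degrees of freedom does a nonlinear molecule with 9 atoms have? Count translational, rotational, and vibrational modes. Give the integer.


Step 1: Translational DOF = 3
Step 2: Rotational DOF (nonlinear) = 3
Step 3: Vibrational DOF = 3*9 - 6 = 21
Step 4: Total = 3 + 3 + 21 = 27

27


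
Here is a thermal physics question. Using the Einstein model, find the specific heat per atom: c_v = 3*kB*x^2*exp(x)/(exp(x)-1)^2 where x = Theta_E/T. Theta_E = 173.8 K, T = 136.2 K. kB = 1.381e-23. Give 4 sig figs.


Step 1: x = Theta_E/T = 173.8/136.2 = 1.276
Step 2: x^2 = 1.628
Step 3: exp(x) = 3.583
Step 4: c_v = 3*1.381e-23*1.628*3.583/(3.583-1)^2 = 3.624e-23

3.624e-23


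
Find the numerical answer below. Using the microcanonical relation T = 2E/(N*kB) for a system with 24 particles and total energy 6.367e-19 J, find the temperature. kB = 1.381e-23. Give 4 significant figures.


Step 1: Numerator = 2*E = 2*6.367e-19 = 1.273e-18 J
Step 2: Denominator = N*kB = 24*1.381e-23 = 3.314e-22
Step 3: T = 1.273e-18 / 3.314e-22 = 3842 K

3842


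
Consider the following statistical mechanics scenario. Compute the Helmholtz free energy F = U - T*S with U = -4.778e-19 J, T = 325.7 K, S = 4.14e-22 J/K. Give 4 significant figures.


Step 1: T*S = 325.7 * 4.14e-22 = 1.348e-19 J
Step 2: F = U - T*S = -4.778e-19 - 1.348e-19
Step 3: F = -6.126e-19 J

-6.126e-19


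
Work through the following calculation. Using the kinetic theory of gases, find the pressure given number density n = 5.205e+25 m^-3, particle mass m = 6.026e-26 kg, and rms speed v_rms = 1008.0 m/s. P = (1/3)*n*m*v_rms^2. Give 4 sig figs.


Step 1: v_rms^2 = 1008.0^2 = 1.016e+06
Step 2: n*m = 5.205e+25*6.026e-26 = 3.137
Step 3: P = (1/3)*3.137*1.016e+06 = 1.062e+06 Pa

1.062e+06


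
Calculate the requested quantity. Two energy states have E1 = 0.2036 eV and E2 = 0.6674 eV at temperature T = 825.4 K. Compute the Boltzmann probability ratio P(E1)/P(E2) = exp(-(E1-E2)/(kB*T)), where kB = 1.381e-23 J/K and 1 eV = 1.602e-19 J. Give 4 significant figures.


Step 1: Compute energy difference dE = E1 - E2 = 0.2036 - 0.6674 = -0.4638 eV
Step 2: Convert to Joules: dE_J = -0.4638 * 1.602e-19 = -7.43e-20 J
Step 3: Compute exponent = -dE_J / (kB * T) = -(-7.43e-20) / (1.381e-23 * 825.4) = 6.518
Step 4: P(E1)/P(E2) = exp(6.518) = 677.4

677.4


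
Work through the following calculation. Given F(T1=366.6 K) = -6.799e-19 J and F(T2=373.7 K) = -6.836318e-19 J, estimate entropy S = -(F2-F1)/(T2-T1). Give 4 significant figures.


Step 1: dF = F2 - F1 = -6.836318e-19 - (-6.799e-19) = -3.7318e-21 J
Step 2: dT = T2 - T1 = 373.7 - 366.6 = 7.1 K
Step 3: S = -dF/dT = -(-3.7318e-21)/7.1 = 5.256e-22 J/K

5.256e-22


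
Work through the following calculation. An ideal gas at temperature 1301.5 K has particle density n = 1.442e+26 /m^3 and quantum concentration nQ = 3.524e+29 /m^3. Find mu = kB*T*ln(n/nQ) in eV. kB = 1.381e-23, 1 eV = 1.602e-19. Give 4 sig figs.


Step 1: n/nQ = 1.442e+26/3.524e+29 = 0.0004092
Step 2: ln(n/nQ) = -7.801
Step 3: mu = kB*T*ln(n/nQ) = 1.797e-20*-7.801 = -1.402e-19 J
Step 4: Convert to eV: -1.402e-19/1.602e-19 = -0.8753 eV

-0.8753


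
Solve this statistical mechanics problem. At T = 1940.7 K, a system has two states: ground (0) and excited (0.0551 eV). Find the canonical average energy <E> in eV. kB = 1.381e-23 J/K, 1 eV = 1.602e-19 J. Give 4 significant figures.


Step 1: beta*E = 0.0551*1.602e-19/(1.381e-23*1940.7) = 0.3294
Step 2: exp(-beta*E) = 0.7194
Step 3: <E> = 0.0551*0.7194/(1+0.7194) = 0.02305 eV

0.02305


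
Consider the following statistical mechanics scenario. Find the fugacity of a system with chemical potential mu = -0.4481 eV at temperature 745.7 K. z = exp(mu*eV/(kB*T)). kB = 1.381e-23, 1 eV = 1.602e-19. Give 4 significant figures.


Step 1: Convert mu to Joules: -0.4481*1.602e-19 = -7.179e-20 J
Step 2: kB*T = 1.381e-23*745.7 = 1.03e-20 J
Step 3: mu/(kB*T) = -6.971
Step 4: z = exp(-6.971) = 0.0009389

0.0009389


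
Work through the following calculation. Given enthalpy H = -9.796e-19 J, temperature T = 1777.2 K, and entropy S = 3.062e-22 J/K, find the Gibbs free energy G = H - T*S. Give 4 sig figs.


Step 1: T*S = 1777.2 * 3.062e-22 = 5.442e-19 J
Step 2: G = H - T*S = -9.796e-19 - 5.442e-19
Step 3: G = -1.524e-18 J

-1.524e-18


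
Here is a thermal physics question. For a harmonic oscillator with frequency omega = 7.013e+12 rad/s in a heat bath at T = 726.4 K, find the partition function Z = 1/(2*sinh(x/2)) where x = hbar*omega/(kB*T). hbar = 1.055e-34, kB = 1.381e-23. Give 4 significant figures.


Step 1: Compute x = hbar*omega/(kB*T) = 1.055e-34*7.013e+12/(1.381e-23*726.4) = 0.07375
Step 2: x/2 = 0.03688
Step 3: sinh(x/2) = 0.03689
Step 4: Z = 1/(2*0.03689) = 13.56

13.56


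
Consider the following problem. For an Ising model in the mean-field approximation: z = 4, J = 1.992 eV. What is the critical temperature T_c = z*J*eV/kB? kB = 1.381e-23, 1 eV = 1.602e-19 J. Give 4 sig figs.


Step 1: z*J = 4*1.992 = 7.968 eV
Step 2: Convert to Joules: 7.968*1.602e-19 = 1.276e-18 J
Step 3: T_c = 1.276e-18 / 1.381e-23 = 9.243e+04 K

9.243e+04


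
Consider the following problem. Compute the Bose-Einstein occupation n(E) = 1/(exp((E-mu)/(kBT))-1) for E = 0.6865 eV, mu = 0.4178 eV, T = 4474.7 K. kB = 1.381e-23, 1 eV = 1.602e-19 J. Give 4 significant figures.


Step 1: (E - mu) = 0.2687 eV
Step 2: x = (E-mu)*eV/(kB*T) = 0.2687*1.602e-19/(1.381e-23*4474.7) = 0.6966
Step 3: exp(x) = 2.007
Step 4: n = 1/(exp(x)-1) = 0.9932

0.9932


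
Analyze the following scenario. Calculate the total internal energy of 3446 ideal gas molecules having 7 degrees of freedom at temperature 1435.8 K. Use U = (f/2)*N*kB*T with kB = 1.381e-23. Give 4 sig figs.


Step 1: f/2 = 7/2 = 3.5
Step 2: N*kB*T = 3446*1.381e-23*1435.8 = 6.833e-17
Step 3: U = 3.5 * 6.833e-17 = 2.392e-16 J

2.392e-16


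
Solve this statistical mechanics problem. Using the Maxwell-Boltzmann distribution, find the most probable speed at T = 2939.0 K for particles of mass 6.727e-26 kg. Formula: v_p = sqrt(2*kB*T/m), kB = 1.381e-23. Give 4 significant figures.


Step 1: Numerator = 2*kB*T = 2*1.381e-23*2939.0 = 8.118e-20
Step 2: Ratio = 8.118e-20 / 6.727e-26 = 1.207e+06
Step 3: v_p = sqrt(1.207e+06) = 1099 m/s

1099


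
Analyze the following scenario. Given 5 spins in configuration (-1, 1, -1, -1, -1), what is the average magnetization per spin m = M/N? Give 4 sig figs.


Step 1: Count up spins (+1): 1, down spins (-1): 4
Step 2: Total magnetization M = 1 - 4 = -3
Step 3: m = M/N = -3/5 = -0.6

-0.6


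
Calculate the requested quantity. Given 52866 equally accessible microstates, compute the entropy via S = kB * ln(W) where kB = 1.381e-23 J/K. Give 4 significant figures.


Step 1: ln(W) = ln(52866) = 10.88
Step 2: S = kB * ln(W) = 1.381e-23 * 10.88
Step 3: S = 1.502e-22 J/K

1.502e-22


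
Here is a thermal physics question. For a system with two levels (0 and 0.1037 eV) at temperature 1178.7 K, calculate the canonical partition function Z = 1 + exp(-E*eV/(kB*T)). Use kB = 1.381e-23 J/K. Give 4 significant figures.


Step 1: Compute beta*E = E*eV/(kB*T) = 0.1037*1.602e-19/(1.381e-23*1178.7) = 1.021
Step 2: exp(-beta*E) = exp(-1.021) = 0.3604
Step 3: Z = 1 + 0.3604 = 1.36

1.36


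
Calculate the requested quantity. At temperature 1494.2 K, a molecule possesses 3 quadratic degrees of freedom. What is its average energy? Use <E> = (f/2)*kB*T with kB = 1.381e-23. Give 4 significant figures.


Step 1: f/2 = 3/2 = 1.5
Step 2: kB*T = 1.381e-23 * 1494.2 = 2.063e-20
Step 3: <E> = 1.5 * 2.063e-20 = 3.095e-20 J

3.095e-20


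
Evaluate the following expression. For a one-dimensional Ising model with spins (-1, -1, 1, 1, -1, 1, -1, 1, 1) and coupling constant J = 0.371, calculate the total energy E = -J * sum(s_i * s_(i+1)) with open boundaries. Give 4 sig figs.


Step 1: Nearest-neighbor products: 1, -1, 1, -1, -1, -1, -1, 1
Step 2: Sum of products = -2
Step 3: E = -0.371 * -2 = 0.742

0.742


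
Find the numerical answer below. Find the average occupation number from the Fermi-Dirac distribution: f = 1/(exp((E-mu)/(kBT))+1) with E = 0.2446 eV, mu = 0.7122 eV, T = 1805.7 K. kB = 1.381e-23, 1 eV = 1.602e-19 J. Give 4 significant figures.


Step 1: (E - mu) = 0.2446 - 0.7122 = -0.4676 eV
Step 2: Convert: (E-mu)*eV = -7.491e-20 J
Step 3: x = (E-mu)*eV/(kB*T) = -3.004
Step 4: f = 1/(exp(-3.004)+1) = 0.9528

0.9528


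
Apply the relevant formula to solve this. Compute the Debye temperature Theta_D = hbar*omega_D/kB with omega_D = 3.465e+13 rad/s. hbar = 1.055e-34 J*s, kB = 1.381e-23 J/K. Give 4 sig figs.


Step 1: hbar*omega_D = 1.055e-34 * 3.465e+13 = 3.656e-21 J
Step 2: Theta_D = 3.656e-21 / 1.381e-23
Step 3: Theta_D = 264.7 K

264.7


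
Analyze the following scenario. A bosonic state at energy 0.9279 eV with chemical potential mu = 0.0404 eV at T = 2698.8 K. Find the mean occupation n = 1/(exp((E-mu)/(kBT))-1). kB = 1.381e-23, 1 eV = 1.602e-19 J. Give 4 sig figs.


Step 1: (E - mu) = 0.8875 eV
Step 2: x = (E-mu)*eV/(kB*T) = 0.8875*1.602e-19/(1.381e-23*2698.8) = 3.815
Step 3: exp(x) = 45.37
Step 4: n = 1/(exp(x)-1) = 0.02254

0.02254


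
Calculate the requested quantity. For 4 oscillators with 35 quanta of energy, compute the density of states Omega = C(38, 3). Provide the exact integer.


Step 1: Use binomial coefficient C(38, 3)
Step 2: Numerator = 38! / 35!
Step 3: Denominator = 3!
Step 4: Omega = 8436

8436


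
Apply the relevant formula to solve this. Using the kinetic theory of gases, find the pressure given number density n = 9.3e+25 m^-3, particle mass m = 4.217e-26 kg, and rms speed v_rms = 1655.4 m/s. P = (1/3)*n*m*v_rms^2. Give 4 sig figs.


Step 1: v_rms^2 = 1655.4^2 = 2.74e+06
Step 2: n*m = 9.3e+25*4.217e-26 = 3.922
Step 3: P = (1/3)*3.922*2.74e+06 = 3.582e+06 Pa

3.582e+06


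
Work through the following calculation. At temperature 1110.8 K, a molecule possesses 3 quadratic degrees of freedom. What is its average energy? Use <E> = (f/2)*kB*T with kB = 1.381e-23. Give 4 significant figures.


Step 1: f/2 = 3/2 = 1.5
Step 2: kB*T = 1.381e-23 * 1110.8 = 1.534e-20
Step 3: <E> = 1.5 * 1.534e-20 = 2.301e-20 J

2.301e-20


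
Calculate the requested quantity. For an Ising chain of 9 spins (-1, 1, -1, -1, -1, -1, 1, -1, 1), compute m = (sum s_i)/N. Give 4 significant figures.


Step 1: Count up spins (+1): 3, down spins (-1): 6
Step 2: Total magnetization M = 3 - 6 = -3
Step 3: m = M/N = -3/9 = -0.3333

-0.3333


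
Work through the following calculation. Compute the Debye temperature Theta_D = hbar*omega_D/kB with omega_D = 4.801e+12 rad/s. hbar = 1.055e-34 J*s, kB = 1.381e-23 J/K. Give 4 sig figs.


Step 1: hbar*omega_D = 1.055e-34 * 4.801e+12 = 5.065e-22 J
Step 2: Theta_D = 5.065e-22 / 1.381e-23
Step 3: Theta_D = 36.68 K

36.68


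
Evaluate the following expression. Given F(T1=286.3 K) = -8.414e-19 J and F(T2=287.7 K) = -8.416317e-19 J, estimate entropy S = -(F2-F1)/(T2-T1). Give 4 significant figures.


Step 1: dF = F2 - F1 = -8.416317e-19 - (-8.414e-19) = -2.317e-22 J
Step 2: dT = T2 - T1 = 287.7 - 286.3 = 1.4 K
Step 3: S = -dF/dT = -(-2.317e-22)/1.4 = 1.655e-22 J/K

1.655e-22


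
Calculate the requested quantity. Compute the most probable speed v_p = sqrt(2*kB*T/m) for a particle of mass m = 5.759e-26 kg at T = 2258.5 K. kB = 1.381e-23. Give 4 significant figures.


Step 1: Numerator = 2*kB*T = 2*1.381e-23*2258.5 = 6.238e-20
Step 2: Ratio = 6.238e-20 / 5.759e-26 = 1.083e+06
Step 3: v_p = sqrt(1.083e+06) = 1041 m/s

1041


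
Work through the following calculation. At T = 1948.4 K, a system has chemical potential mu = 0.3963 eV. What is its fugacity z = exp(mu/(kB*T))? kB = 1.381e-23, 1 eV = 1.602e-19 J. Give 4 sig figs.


Step 1: Convert mu to Joules: 0.3963*1.602e-19 = 6.349e-20 J
Step 2: kB*T = 1.381e-23*1948.4 = 2.691e-20 J
Step 3: mu/(kB*T) = 2.359
Step 4: z = exp(2.359) = 10.59

10.59


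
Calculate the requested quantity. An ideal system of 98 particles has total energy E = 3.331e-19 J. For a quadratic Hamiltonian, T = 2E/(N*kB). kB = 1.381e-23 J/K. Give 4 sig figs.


Step 1: Numerator = 2*E = 2*3.331e-19 = 6.662e-19 J
Step 2: Denominator = N*kB = 98*1.381e-23 = 1.353e-21
Step 3: T = 6.662e-19 / 1.353e-21 = 492.2 K

492.2


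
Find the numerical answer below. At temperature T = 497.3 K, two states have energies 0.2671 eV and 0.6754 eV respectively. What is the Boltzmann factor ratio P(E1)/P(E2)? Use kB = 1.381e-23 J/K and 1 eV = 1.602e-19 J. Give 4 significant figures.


Step 1: Compute energy difference dE = E1 - E2 = 0.2671 - 0.6754 = -0.4083 eV
Step 2: Convert to Joules: dE_J = -0.4083 * 1.602e-19 = -6.541e-20 J
Step 3: Compute exponent = -dE_J / (kB * T) = -(-6.541e-20) / (1.381e-23 * 497.3) = 9.524
Step 4: P(E1)/P(E2) = exp(9.524) = 1.369e+04

1.369e+04


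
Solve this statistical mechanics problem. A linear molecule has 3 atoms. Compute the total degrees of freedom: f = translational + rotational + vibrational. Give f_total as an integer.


Step 1: Translational DOF = 3
Step 2: Rotational DOF (linear) = 2
Step 3: Vibrational DOF = 3*3 - 5 = 4
Step 4: Total = 3 + 2 + 4 = 9

9


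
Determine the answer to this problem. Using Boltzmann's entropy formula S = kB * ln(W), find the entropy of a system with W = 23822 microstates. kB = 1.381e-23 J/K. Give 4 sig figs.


Step 1: ln(W) = ln(23822) = 10.08
Step 2: S = kB * ln(W) = 1.381e-23 * 10.08
Step 3: S = 1.392e-22 J/K

1.392e-22


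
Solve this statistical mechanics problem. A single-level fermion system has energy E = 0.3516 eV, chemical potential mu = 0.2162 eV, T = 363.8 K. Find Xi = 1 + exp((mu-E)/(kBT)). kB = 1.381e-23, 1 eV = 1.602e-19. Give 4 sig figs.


Step 1: (mu - E) = 0.2162 - 0.3516 = -0.1354 eV
Step 2: x = (mu-E)*eV/(kB*T) = -0.1354*1.602e-19/(1.381e-23*363.8) = -4.317
Step 3: exp(x) = 0.01333
Step 4: Xi = 1 + 0.01333 = 1.013

1.013


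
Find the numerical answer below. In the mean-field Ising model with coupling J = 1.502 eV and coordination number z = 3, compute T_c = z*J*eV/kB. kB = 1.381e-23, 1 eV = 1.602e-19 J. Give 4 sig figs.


Step 1: z*J = 3*1.502 = 4.506 eV
Step 2: Convert to Joules: 4.506*1.602e-19 = 7.219e-19 J
Step 3: T_c = 7.219e-19 / 1.381e-23 = 5.227e+04 K

5.227e+04


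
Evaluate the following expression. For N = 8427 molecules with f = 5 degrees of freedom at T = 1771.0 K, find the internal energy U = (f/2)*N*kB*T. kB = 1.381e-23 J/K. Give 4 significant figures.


Step 1: f/2 = 5/2 = 2.5
Step 2: N*kB*T = 8427*1.381e-23*1771.0 = 2.061e-16
Step 3: U = 2.5 * 2.061e-16 = 5.153e-16 J

5.153e-16


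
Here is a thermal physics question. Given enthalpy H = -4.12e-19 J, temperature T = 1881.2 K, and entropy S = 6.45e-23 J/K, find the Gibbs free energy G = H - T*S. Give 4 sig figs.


Step 1: T*S = 1881.2 * 6.45e-23 = 1.213e-19 J
Step 2: G = H - T*S = -4.12e-19 - 1.213e-19
Step 3: G = -5.333e-19 J

-5.333e-19


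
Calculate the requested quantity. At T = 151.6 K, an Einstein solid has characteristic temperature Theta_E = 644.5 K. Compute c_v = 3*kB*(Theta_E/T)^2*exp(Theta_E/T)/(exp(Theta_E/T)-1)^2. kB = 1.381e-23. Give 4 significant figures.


Step 1: x = Theta_E/T = 644.5/151.6 = 4.251
Step 2: x^2 = 18.07
Step 3: exp(x) = 70.2
Step 4: c_v = 3*1.381e-23*18.07*70.2/(70.2-1)^2 = 1.098e-23

1.098e-23


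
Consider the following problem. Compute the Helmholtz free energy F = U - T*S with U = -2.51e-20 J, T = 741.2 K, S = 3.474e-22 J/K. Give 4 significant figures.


Step 1: T*S = 741.2 * 3.474e-22 = 2.575e-19 J
Step 2: F = U - T*S = -2.51e-20 - 2.575e-19
Step 3: F = -2.826e-19 J

-2.826e-19


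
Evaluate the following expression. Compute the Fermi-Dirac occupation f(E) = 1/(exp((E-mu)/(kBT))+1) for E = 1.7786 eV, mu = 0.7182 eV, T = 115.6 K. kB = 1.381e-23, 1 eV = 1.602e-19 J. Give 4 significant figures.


Step 1: (E - mu) = 1.7786 - 0.7182 = 1.06 eV
Step 2: Convert: (E-mu)*eV = 1.699e-19 J
Step 3: x = (E-mu)*eV/(kB*T) = 106.4
Step 4: f = 1/(exp(106.4)+1) = 6.122e-47

6.122e-47


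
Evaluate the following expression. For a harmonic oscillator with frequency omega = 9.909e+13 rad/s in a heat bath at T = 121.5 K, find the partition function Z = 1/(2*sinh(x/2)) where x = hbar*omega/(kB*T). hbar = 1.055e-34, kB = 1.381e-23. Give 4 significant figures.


Step 1: Compute x = hbar*omega/(kB*T) = 1.055e-34*9.909e+13/(1.381e-23*121.5) = 6.23
Step 2: x/2 = 3.115
Step 3: sinh(x/2) = 11.25
Step 4: Z = 1/(2*11.25) = 0.04446

0.04446


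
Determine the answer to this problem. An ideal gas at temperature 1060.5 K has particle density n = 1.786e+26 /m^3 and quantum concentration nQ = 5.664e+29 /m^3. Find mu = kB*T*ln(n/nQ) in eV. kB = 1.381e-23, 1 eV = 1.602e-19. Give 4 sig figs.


Step 1: n/nQ = 1.786e+26/5.664e+29 = 0.0003153
Step 2: ln(n/nQ) = -8.062
Step 3: mu = kB*T*ln(n/nQ) = 1.465e-20*-8.062 = -1.181e-19 J
Step 4: Convert to eV: -1.181e-19/1.602e-19 = -0.737 eV

-0.737


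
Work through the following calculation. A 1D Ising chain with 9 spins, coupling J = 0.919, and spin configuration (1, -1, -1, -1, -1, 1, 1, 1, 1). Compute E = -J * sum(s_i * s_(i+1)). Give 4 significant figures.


Step 1: Nearest-neighbor products: -1, 1, 1, 1, -1, 1, 1, 1
Step 2: Sum of products = 4
Step 3: E = -0.919 * 4 = -3.676

-3.676


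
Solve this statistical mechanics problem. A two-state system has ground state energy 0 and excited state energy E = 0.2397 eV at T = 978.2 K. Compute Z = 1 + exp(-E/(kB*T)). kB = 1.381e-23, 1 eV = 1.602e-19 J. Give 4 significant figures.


Step 1: Compute beta*E = E*eV/(kB*T) = 0.2397*1.602e-19/(1.381e-23*978.2) = 2.843
Step 2: exp(-beta*E) = exp(-2.843) = 0.05828
Step 3: Z = 1 + 0.05828 = 1.058

1.058


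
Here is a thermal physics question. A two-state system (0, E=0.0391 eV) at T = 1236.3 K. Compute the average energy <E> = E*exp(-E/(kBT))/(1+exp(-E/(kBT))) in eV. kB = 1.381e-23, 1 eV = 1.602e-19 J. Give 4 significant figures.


Step 1: beta*E = 0.0391*1.602e-19/(1.381e-23*1236.3) = 0.3669
Step 2: exp(-beta*E) = 0.6929
Step 3: <E> = 0.0391*0.6929/(1+0.6929) = 0.016 eV

0.016


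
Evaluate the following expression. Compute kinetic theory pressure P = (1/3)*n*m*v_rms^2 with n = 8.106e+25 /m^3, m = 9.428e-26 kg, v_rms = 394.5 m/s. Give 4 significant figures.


Step 1: v_rms^2 = 394.5^2 = 1.556e+05
Step 2: n*m = 8.106e+25*9.428e-26 = 7.642
Step 3: P = (1/3)*7.642*1.556e+05 = 3.965e+05 Pa

3.965e+05


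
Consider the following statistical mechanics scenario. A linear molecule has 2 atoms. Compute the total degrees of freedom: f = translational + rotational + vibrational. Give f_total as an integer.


Step 1: Translational DOF = 3
Step 2: Rotational DOF (linear) = 2
Step 3: Vibrational DOF = 3*2 - 5 = 1
Step 4: Total = 3 + 2 + 1 = 6

6


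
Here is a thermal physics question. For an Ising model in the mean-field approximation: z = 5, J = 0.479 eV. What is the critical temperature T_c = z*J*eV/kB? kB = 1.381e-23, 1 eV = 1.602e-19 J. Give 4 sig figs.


Step 1: z*J = 5*0.479 = 2.395 eV
Step 2: Convert to Joules: 2.395*1.602e-19 = 3.837e-19 J
Step 3: T_c = 3.837e-19 / 1.381e-23 = 2.778e+04 K

2.778e+04


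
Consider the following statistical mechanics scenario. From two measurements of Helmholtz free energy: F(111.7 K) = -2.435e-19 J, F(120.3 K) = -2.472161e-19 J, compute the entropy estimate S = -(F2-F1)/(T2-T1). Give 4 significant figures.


Step 1: dF = F2 - F1 = -2.472161e-19 - (-2.435e-19) = -3.7161e-21 J
Step 2: dT = T2 - T1 = 120.3 - 111.7 = 8.6 K
Step 3: S = -dF/dT = -(-3.7161e-21)/8.6 = 4.321e-22 J/K

4.321e-22


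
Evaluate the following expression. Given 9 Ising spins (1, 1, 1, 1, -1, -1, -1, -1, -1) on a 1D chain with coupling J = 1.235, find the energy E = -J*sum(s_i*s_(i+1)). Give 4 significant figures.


Step 1: Nearest-neighbor products: 1, 1, 1, -1, 1, 1, 1, 1
Step 2: Sum of products = 6
Step 3: E = -1.235 * 6 = -7.41

-7.41


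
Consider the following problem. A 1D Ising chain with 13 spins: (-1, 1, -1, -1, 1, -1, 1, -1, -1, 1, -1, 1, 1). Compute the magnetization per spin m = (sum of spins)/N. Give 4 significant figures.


Step 1: Count up spins (+1): 6, down spins (-1): 7
Step 2: Total magnetization M = 6 - 7 = -1
Step 3: m = M/N = -1/13 = -0.07692

-0.07692


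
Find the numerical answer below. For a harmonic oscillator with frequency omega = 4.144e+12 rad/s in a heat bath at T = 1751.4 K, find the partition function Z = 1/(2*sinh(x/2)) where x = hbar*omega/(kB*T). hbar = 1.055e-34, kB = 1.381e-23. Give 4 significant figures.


Step 1: Compute x = hbar*omega/(kB*T) = 1.055e-34*4.144e+12/(1.381e-23*1751.4) = 0.01808
Step 2: x/2 = 0.009038
Step 3: sinh(x/2) = 0.009038
Step 4: Z = 1/(2*0.009038) = 55.32

55.32


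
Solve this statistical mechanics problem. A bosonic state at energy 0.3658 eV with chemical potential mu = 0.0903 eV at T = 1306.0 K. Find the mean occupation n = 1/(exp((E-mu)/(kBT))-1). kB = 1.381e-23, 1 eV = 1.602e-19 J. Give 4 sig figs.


Step 1: (E - mu) = 0.2755 eV
Step 2: x = (E-mu)*eV/(kB*T) = 0.2755*1.602e-19/(1.381e-23*1306.0) = 2.447
Step 3: exp(x) = 11.55
Step 4: n = 1/(exp(x)-1) = 0.09475

0.09475


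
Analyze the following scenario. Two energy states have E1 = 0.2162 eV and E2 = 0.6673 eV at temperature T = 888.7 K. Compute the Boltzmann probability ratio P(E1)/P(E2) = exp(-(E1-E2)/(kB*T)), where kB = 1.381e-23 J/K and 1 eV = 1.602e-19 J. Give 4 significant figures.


Step 1: Compute energy difference dE = E1 - E2 = 0.2162 - 0.6673 = -0.4511 eV
Step 2: Convert to Joules: dE_J = -0.4511 * 1.602e-19 = -7.227e-20 J
Step 3: Compute exponent = -dE_J / (kB * T) = -(-7.227e-20) / (1.381e-23 * 888.7) = 5.888
Step 4: P(E1)/P(E2) = exp(5.888) = 360.8

360.8


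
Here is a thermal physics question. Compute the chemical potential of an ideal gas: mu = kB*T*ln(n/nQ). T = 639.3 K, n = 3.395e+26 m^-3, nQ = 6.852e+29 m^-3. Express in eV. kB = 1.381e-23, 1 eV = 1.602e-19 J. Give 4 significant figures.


Step 1: n/nQ = 3.395e+26/6.852e+29 = 0.0004955
Step 2: ln(n/nQ) = -7.61
Step 3: mu = kB*T*ln(n/nQ) = 8.829e-21*-7.61 = -6.719e-20 J
Step 4: Convert to eV: -6.719e-20/1.602e-19 = -0.4194 eV

-0.4194


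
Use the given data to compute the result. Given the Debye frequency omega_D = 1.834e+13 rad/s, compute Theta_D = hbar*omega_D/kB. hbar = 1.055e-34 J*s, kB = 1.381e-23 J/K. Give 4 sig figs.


Step 1: hbar*omega_D = 1.055e-34 * 1.834e+13 = 1.935e-21 J
Step 2: Theta_D = 1.935e-21 / 1.381e-23
Step 3: Theta_D = 140.1 K

140.1


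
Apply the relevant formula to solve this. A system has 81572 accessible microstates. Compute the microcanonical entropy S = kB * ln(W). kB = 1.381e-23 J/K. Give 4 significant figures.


Step 1: ln(W) = ln(81572) = 11.31
Step 2: S = kB * ln(W) = 1.381e-23 * 11.31
Step 3: S = 1.562e-22 J/K

1.562e-22


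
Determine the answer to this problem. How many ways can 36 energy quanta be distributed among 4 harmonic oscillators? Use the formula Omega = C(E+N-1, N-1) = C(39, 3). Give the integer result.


Step 1: Use binomial coefficient C(39, 3)
Step 2: Numerator = 39! / 36!
Step 3: Denominator = 3!
Step 4: Omega = 9139

9139


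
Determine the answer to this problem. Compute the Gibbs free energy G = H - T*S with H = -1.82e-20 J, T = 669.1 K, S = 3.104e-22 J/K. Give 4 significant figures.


Step 1: T*S = 669.1 * 3.104e-22 = 2.077e-19 J
Step 2: G = H - T*S = -1.82e-20 - 2.077e-19
Step 3: G = -2.259e-19 J

-2.259e-19


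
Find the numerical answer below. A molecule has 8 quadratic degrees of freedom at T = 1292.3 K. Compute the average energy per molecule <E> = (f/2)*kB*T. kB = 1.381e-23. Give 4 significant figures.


Step 1: f/2 = 8/2 = 4
Step 2: kB*T = 1.381e-23 * 1292.3 = 1.785e-20
Step 3: <E> = 4 * 1.785e-20 = 7.139e-20 J

7.139e-20


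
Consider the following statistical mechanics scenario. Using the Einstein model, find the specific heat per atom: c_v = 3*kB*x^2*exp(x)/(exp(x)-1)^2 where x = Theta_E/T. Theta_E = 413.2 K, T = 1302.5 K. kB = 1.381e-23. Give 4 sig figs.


Step 1: x = Theta_E/T = 413.2/1302.5 = 0.3172
Step 2: x^2 = 0.1006
Step 3: exp(x) = 1.373
Step 4: c_v = 3*1.381e-23*0.1006*1.373/(1.373-1)^2 = 4.108e-23

4.108e-23


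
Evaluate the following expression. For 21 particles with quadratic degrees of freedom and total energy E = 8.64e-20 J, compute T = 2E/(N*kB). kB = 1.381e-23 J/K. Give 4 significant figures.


Step 1: Numerator = 2*E = 2*8.64e-20 = 1.728e-19 J
Step 2: Denominator = N*kB = 21*1.381e-23 = 2.9e-22
Step 3: T = 1.728e-19 / 2.9e-22 = 595.8 K

595.8


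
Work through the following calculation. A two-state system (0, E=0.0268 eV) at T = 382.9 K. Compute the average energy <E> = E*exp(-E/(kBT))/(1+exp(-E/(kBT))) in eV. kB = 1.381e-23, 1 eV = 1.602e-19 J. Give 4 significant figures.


Step 1: beta*E = 0.0268*1.602e-19/(1.381e-23*382.9) = 0.8119
Step 2: exp(-beta*E) = 0.444
Step 3: <E> = 0.0268*0.444/(1+0.444) = 0.00824 eV

0.00824


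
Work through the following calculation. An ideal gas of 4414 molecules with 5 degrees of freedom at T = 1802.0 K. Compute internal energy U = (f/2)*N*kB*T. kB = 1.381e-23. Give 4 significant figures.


Step 1: f/2 = 5/2 = 2.5
Step 2: N*kB*T = 4414*1.381e-23*1802.0 = 1.098e-16
Step 3: U = 2.5 * 1.098e-16 = 2.746e-16 J

2.746e-16


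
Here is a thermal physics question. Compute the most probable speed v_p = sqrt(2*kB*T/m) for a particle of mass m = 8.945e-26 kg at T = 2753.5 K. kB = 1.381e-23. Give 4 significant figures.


Step 1: Numerator = 2*kB*T = 2*1.381e-23*2753.5 = 7.605e-20
Step 2: Ratio = 7.605e-20 / 8.945e-26 = 8.502e+05
Step 3: v_p = sqrt(8.502e+05) = 922.1 m/s

922.1


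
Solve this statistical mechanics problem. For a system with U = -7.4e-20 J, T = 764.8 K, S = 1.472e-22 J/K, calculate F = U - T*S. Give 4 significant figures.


Step 1: T*S = 764.8 * 1.472e-22 = 1.126e-19 J
Step 2: F = U - T*S = -7.4e-20 - 1.126e-19
Step 3: F = -1.866e-19 J

-1.866e-19


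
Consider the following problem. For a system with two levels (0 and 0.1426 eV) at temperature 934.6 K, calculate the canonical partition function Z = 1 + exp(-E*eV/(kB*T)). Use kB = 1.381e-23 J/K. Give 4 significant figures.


Step 1: Compute beta*E = E*eV/(kB*T) = 0.1426*1.602e-19/(1.381e-23*934.6) = 1.77
Step 2: exp(-beta*E) = exp(-1.77) = 0.1703
Step 3: Z = 1 + 0.1703 = 1.17

1.17


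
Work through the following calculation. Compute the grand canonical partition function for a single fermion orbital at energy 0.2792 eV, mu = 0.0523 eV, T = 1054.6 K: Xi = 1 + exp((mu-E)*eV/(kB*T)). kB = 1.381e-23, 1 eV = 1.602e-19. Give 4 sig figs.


Step 1: (mu - E) = 0.0523 - 0.2792 = -0.2269 eV
Step 2: x = (mu-E)*eV/(kB*T) = -0.2269*1.602e-19/(1.381e-23*1054.6) = -2.496
Step 3: exp(x) = 0.08243
Step 4: Xi = 1 + 0.08243 = 1.082

1.082


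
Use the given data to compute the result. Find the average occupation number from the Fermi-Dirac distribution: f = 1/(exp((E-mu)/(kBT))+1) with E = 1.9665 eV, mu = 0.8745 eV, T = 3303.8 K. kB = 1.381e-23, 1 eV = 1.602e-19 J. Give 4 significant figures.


Step 1: (E - mu) = 1.9665 - 0.8745 = 1.092 eV
Step 2: Convert: (E-mu)*eV = 1.749e-19 J
Step 3: x = (E-mu)*eV/(kB*T) = 3.834
Step 4: f = 1/(exp(3.834)+1) = 0.02116

0.02116


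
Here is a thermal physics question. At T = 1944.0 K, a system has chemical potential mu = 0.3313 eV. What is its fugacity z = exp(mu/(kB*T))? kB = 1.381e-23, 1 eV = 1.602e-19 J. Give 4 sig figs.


Step 1: Convert mu to Joules: 0.3313*1.602e-19 = 5.307e-20 J
Step 2: kB*T = 1.381e-23*1944.0 = 2.685e-20 J
Step 3: mu/(kB*T) = 1.977
Step 4: z = exp(1.977) = 7.221

7.221


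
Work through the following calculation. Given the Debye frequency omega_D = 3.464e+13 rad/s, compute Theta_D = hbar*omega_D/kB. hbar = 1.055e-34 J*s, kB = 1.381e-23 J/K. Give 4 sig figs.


Step 1: hbar*omega_D = 1.055e-34 * 3.464e+13 = 3.655e-21 J
Step 2: Theta_D = 3.655e-21 / 1.381e-23
Step 3: Theta_D = 264.6 K

264.6


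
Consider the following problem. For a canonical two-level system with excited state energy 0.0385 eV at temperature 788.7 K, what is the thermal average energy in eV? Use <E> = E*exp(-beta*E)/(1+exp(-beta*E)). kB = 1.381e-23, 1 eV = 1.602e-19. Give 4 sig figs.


Step 1: beta*E = 0.0385*1.602e-19/(1.381e-23*788.7) = 0.5663
Step 2: exp(-beta*E) = 0.5676
Step 3: <E> = 0.0385*0.5676/(1+0.5676) = 0.01394 eV

0.01394


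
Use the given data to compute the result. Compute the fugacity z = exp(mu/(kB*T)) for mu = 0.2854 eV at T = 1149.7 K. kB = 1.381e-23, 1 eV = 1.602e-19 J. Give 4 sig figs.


Step 1: Convert mu to Joules: 0.2854*1.602e-19 = 4.572e-20 J
Step 2: kB*T = 1.381e-23*1149.7 = 1.588e-20 J
Step 3: mu/(kB*T) = 2.88
Step 4: z = exp(2.88) = 17.81

17.81


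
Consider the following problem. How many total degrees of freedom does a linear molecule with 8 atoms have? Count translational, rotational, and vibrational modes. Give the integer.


Step 1: Translational DOF = 3
Step 2: Rotational DOF (linear) = 2
Step 3: Vibrational DOF = 3*8 - 5 = 19
Step 4: Total = 3 + 2 + 19 = 24

24


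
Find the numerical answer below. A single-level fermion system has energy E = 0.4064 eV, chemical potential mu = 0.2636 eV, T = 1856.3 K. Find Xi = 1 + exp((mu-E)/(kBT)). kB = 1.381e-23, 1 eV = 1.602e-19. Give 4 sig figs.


Step 1: (mu - E) = 0.2636 - 0.4064 = -0.1428 eV
Step 2: x = (mu-E)*eV/(kB*T) = -0.1428*1.602e-19/(1.381e-23*1856.3) = -0.8924
Step 3: exp(x) = 0.4097
Step 4: Xi = 1 + 0.4097 = 1.41

1.41


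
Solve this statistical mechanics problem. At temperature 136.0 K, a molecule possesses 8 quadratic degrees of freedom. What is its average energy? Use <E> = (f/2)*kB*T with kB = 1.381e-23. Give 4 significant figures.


Step 1: f/2 = 8/2 = 4
Step 2: kB*T = 1.381e-23 * 136.0 = 1.878e-21
Step 3: <E> = 4 * 1.878e-21 = 7.513e-21 J

7.513e-21


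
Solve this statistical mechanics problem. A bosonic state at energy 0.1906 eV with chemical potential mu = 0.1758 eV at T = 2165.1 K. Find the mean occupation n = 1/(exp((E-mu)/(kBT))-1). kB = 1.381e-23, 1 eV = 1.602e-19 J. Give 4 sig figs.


Step 1: (E - mu) = 0.0148 eV
Step 2: x = (E-mu)*eV/(kB*T) = 0.0148*1.602e-19/(1.381e-23*2165.1) = 0.0793
Step 3: exp(x) = 1.083
Step 4: n = 1/(exp(x)-1) = 12.12

12.12


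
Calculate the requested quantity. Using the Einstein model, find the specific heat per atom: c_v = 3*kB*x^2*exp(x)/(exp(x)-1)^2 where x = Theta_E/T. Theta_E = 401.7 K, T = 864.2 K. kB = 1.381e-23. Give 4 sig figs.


Step 1: x = Theta_E/T = 401.7/864.2 = 0.4648
Step 2: x^2 = 0.2161
Step 3: exp(x) = 1.592
Step 4: c_v = 3*1.381e-23*0.2161*1.592/(1.592-1)^2 = 4.069e-23

4.069e-23


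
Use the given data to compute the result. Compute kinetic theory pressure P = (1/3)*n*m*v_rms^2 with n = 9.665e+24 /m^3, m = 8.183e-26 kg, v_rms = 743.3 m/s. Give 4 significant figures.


Step 1: v_rms^2 = 743.3^2 = 5.525e+05
Step 2: n*m = 9.665e+24*8.183e-26 = 0.7909
Step 3: P = (1/3)*0.7909*5.525e+05 = 1.457e+05 Pa

1.457e+05


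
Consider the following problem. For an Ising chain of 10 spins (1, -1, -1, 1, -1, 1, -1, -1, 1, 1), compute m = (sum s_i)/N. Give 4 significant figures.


Step 1: Count up spins (+1): 5, down spins (-1): 5
Step 2: Total magnetization M = 5 - 5 = 0
Step 3: m = M/N = 0/10 = 0

0


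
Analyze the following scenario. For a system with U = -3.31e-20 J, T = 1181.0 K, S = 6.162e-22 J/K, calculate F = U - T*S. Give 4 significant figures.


Step 1: T*S = 1181.0 * 6.162e-22 = 7.277e-19 J
Step 2: F = U - T*S = -3.31e-20 - 7.277e-19
Step 3: F = -7.608e-19 J

-7.608e-19


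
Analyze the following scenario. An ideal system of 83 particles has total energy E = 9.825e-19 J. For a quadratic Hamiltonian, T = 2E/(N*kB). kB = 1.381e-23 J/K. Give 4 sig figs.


Step 1: Numerator = 2*E = 2*9.825e-19 = 1.965e-18 J
Step 2: Denominator = N*kB = 83*1.381e-23 = 1.146e-21
Step 3: T = 1.965e-18 / 1.146e-21 = 1714 K

1714


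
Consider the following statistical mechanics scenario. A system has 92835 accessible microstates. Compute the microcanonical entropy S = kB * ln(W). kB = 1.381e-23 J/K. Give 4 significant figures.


Step 1: ln(W) = ln(92835) = 11.44
Step 2: S = kB * ln(W) = 1.381e-23 * 11.44
Step 3: S = 1.58e-22 J/K

1.58e-22


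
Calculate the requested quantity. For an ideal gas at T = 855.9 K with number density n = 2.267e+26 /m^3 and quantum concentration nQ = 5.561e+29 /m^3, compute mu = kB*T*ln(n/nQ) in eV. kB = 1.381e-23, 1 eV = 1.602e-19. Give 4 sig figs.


Step 1: n/nQ = 2.267e+26/5.561e+29 = 0.0004077
Step 2: ln(n/nQ) = -7.805
Step 3: mu = kB*T*ln(n/nQ) = 1.182e-20*-7.805 = -9.226e-20 J
Step 4: Convert to eV: -9.226e-20/1.602e-19 = -0.5759 eV

-0.5759


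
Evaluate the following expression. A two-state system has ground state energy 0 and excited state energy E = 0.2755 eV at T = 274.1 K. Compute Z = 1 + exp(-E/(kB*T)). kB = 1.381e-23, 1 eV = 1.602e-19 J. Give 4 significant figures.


Step 1: Compute beta*E = E*eV/(kB*T) = 0.2755*1.602e-19/(1.381e-23*274.1) = 11.66
Step 2: exp(-beta*E) = exp(-11.66) = 8.636e-06
Step 3: Z = 1 + 8.636e-06 = 1

1


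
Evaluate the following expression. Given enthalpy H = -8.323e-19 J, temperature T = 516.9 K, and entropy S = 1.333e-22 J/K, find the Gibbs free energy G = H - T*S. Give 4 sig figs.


Step 1: T*S = 516.9 * 1.333e-22 = 6.89e-20 J
Step 2: G = H - T*S = -8.323e-19 - 6.89e-20
Step 3: G = -9.012e-19 J

-9.012e-19


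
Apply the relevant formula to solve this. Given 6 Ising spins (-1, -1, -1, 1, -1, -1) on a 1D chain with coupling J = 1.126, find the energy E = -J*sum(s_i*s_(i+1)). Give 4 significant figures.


Step 1: Nearest-neighbor products: 1, 1, -1, -1, 1
Step 2: Sum of products = 1
Step 3: E = -1.126 * 1 = -1.126

-1.126


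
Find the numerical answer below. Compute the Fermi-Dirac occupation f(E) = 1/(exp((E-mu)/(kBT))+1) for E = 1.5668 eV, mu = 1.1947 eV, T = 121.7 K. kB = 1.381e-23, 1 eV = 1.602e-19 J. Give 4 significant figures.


Step 1: (E - mu) = 1.5668 - 1.1947 = 0.3721 eV
Step 2: Convert: (E-mu)*eV = 5.961e-20 J
Step 3: x = (E-mu)*eV/(kB*T) = 35.47
Step 4: f = 1/(exp(35.47)+1) = 3.948e-16

3.948e-16


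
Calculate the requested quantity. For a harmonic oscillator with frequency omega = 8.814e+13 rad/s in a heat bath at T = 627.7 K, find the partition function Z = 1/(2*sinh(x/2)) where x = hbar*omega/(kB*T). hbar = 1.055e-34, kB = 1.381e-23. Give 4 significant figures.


Step 1: Compute x = hbar*omega/(kB*T) = 1.055e-34*8.814e+13/(1.381e-23*627.7) = 1.073
Step 2: x/2 = 0.5364
Step 3: sinh(x/2) = 0.5624
Step 4: Z = 1/(2*0.5624) = 0.889

0.889


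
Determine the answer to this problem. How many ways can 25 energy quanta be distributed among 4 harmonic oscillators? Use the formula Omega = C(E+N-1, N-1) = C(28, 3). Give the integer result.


Step 1: Use binomial coefficient C(28, 3)
Step 2: Numerator = 28! / 25!
Step 3: Denominator = 3!
Step 4: Omega = 3276

3276


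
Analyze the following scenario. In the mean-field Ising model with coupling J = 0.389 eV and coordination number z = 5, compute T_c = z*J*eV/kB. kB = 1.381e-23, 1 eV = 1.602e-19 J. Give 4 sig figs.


Step 1: z*J = 5*0.389 = 1.945 eV
Step 2: Convert to Joules: 1.945*1.602e-19 = 3.116e-19 J
Step 3: T_c = 3.116e-19 / 1.381e-23 = 2.256e+04 K

2.256e+04


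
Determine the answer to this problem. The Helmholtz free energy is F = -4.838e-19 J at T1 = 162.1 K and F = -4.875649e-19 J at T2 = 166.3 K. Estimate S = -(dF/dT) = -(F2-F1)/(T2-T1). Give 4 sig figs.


Step 1: dF = F2 - F1 = -4.875649e-19 - (-4.838e-19) = -3.7649e-21 J
Step 2: dT = T2 - T1 = 166.3 - 162.1 = 4.2 K
Step 3: S = -dF/dT = -(-3.7649e-21)/4.2 = 8.964e-22 J/K

8.964e-22


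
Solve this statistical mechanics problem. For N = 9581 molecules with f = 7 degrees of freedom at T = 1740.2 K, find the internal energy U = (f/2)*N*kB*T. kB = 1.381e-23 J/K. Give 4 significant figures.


Step 1: f/2 = 7/2 = 3.5
Step 2: N*kB*T = 9581*1.381e-23*1740.2 = 2.303e-16
Step 3: U = 3.5 * 2.303e-16 = 8.059e-16 J

8.059e-16


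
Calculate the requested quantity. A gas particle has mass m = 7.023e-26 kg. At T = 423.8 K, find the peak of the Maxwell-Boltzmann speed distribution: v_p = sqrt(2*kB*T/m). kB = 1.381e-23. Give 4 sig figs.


Step 1: Numerator = 2*kB*T = 2*1.381e-23*423.8 = 1.171e-20
Step 2: Ratio = 1.171e-20 / 7.023e-26 = 1.667e+05
Step 3: v_p = sqrt(1.667e+05) = 408.3 m/s

408.3


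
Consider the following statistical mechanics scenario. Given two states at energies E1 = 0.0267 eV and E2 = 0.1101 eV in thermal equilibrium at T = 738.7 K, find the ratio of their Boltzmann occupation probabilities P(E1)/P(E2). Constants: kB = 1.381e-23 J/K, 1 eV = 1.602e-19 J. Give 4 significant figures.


Step 1: Compute energy difference dE = E1 - E2 = 0.0267 - 0.1101 = -0.0834 eV
Step 2: Convert to Joules: dE_J = -0.0834 * 1.602e-19 = -1.336e-20 J
Step 3: Compute exponent = -dE_J / (kB * T) = -(-1.336e-20) / (1.381e-23 * 738.7) = 1.31
Step 4: P(E1)/P(E2) = exp(1.31) = 3.705

3.705


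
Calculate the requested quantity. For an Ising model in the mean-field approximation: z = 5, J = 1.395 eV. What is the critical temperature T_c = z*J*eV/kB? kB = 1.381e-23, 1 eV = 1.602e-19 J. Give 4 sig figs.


Step 1: z*J = 5*1.395 = 6.975 eV
Step 2: Convert to Joules: 6.975*1.602e-19 = 1.117e-18 J
Step 3: T_c = 1.117e-18 / 1.381e-23 = 8.091e+04 K

8.091e+04


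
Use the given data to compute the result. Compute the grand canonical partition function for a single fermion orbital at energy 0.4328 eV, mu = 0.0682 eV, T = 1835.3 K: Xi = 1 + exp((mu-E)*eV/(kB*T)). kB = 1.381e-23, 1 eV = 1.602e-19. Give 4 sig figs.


Step 1: (mu - E) = 0.0682 - 0.4328 = -0.3646 eV
Step 2: x = (mu-E)*eV/(kB*T) = -0.3646*1.602e-19/(1.381e-23*1835.3) = -2.305
Step 3: exp(x) = 0.09981
Step 4: Xi = 1 + 0.09981 = 1.1

1.1


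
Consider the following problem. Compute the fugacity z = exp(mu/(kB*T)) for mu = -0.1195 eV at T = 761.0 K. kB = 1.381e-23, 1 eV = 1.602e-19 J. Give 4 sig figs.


Step 1: Convert mu to Joules: -0.1195*1.602e-19 = -1.914e-20 J
Step 2: kB*T = 1.381e-23*761.0 = 1.051e-20 J
Step 3: mu/(kB*T) = -1.822
Step 4: z = exp(-1.822) = 0.1618

0.1618


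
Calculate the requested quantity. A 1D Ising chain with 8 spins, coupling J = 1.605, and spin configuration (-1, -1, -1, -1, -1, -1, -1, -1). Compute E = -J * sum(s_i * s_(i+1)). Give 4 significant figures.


Step 1: Nearest-neighbor products: 1, 1, 1, 1, 1, 1, 1
Step 2: Sum of products = 7
Step 3: E = -1.605 * 7 = -11.23

-11.23


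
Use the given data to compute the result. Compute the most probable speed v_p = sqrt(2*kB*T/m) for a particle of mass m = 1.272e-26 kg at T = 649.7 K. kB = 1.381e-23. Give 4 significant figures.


Step 1: Numerator = 2*kB*T = 2*1.381e-23*649.7 = 1.794e-20
Step 2: Ratio = 1.794e-20 / 1.272e-26 = 1.411e+06
Step 3: v_p = sqrt(1.411e+06) = 1188 m/s

1188


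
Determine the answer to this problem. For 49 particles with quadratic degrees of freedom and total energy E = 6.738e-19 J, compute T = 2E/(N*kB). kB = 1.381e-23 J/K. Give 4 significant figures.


Step 1: Numerator = 2*E = 2*6.738e-19 = 1.348e-18 J
Step 2: Denominator = N*kB = 49*1.381e-23 = 6.767e-22
Step 3: T = 1.348e-18 / 6.767e-22 = 1991 K

1991


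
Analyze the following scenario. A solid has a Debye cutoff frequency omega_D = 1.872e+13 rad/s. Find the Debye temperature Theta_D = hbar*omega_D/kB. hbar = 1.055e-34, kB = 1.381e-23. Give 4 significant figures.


Step 1: hbar*omega_D = 1.055e-34 * 1.872e+13 = 1.975e-21 J
Step 2: Theta_D = 1.975e-21 / 1.381e-23
Step 3: Theta_D = 143 K

143
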